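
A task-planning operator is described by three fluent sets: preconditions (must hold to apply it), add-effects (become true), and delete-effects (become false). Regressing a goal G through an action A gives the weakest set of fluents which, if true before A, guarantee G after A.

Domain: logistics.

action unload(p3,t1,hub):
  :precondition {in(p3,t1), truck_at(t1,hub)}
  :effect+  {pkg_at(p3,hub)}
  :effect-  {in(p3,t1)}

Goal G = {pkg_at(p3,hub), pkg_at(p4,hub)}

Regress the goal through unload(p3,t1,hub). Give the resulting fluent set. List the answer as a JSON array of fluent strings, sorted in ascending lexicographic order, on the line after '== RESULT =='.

Compute (G \ add) ∪ pre:
  G ∩ del = {}  (empty — regression defined)
  G \ add = {pkg_at(p3,hub), pkg_at(p4,hub)} \ {pkg_at(p3,hub)} = {pkg_at(p4,hub)}
  ∪ pre   = {pkg_at(p4,hub)} ∪ {in(p3,t1), truck_at(t1,hub)}
          = {in(p3,t1), pkg_at(p4,hub), truck_at(t1,hub)}

== RESULT ==
["in(p3,t1)", "pkg_at(p4,hub)", "truck_at(t1,hub)"]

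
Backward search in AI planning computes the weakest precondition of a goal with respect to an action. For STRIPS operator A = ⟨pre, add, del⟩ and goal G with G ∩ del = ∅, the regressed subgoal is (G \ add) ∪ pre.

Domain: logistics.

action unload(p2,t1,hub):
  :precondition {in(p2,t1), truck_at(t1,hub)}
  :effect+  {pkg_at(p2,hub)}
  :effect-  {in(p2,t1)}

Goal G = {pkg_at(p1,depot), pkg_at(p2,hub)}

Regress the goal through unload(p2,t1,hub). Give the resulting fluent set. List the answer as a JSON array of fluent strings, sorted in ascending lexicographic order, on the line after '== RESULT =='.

Regress:
  G ∩ del = {}  (empty — regression defined)
  G \ add = {pkg_at(p1,depot), pkg_at(p2,hub)} \ {pkg_at(p2,hub)} = {pkg_at(p1,depot)}
  ∪ pre   = {pkg_at(p1,depot)} ∪ {in(p2,t1), truck_at(t1,hub)}
          = {in(p2,t1), pkg_at(p1,depot), truck_at(t1,hub)}

== RESULT ==
["in(p2,t1)", "pkg_at(p1,depot)", "truck_at(t1,hub)"]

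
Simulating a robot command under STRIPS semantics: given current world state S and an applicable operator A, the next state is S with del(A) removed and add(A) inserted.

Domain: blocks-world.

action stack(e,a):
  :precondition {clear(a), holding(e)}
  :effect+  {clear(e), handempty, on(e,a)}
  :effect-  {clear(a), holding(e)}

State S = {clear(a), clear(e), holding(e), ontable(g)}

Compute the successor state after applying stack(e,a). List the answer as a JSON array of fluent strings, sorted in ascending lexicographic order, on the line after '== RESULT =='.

Progress:
  pre ⊆ S: {clear(a), holding(e)} ⊆ S  — applicable
  S \ del = {clear(e), ontable(g)}
  ∪ add   = {clear(e), handempty, on(e,a), ontable(g)}

== RESULT ==
["clear(e)", "handempty", "on(e,a)", "ontable(g)"]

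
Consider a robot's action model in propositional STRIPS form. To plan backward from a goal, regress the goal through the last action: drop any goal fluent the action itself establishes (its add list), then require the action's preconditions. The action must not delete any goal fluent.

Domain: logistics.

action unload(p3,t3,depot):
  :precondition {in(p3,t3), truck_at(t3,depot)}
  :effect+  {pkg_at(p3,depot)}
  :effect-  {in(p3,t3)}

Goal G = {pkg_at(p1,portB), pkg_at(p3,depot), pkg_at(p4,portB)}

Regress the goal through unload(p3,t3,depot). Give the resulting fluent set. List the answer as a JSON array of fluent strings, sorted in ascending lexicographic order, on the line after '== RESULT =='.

Compute (G \ add) ∪ pre:
  G ∩ del = {}  (empty — regression defined)
  G \ add = {pkg_at(p1,portB), pkg_at(p3,depot), pkg_at(p4,portB)} \ {pkg_at(p3,depot)} = {pkg_at(p1,portB), pkg_at(p4,portB)}
  ∪ pre   = {pkg_at(p1,portB), pkg_at(p4,portB)} ∪ {in(p3,t3), truck_at(t3,depot)}
          = {in(p3,t3), pkg_at(p1,portB), pkg_at(p4,portB), truck_at(t3,depot)}

== RESULT ==
["in(p3,t3)", "pkg_at(p1,portB)", "pkg_at(p4,portB)", "truck_at(t3,depot)"]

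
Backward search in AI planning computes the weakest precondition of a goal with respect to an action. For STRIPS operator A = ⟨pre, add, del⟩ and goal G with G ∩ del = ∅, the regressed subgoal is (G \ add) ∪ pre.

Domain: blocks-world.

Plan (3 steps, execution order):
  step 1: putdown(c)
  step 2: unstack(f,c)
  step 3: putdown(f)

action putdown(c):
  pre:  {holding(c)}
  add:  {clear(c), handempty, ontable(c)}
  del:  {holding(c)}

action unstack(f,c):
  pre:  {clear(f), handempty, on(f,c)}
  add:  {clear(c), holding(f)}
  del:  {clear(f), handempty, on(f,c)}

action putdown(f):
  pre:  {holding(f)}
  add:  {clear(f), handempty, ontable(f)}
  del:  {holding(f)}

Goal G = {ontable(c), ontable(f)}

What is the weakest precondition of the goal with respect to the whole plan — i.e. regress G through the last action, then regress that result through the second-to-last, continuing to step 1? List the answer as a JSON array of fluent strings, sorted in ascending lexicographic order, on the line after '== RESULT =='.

Regress step by step:
  through step 3 (putdown(f)): drop {ontable(f)}, keep {ontable(c)}, require {holding(f)}
    → {holding(f), ontable(c)}
  through step 2 (unstack(f,c)): drop {holding(f)}, keep {ontable(c)}, require {clear(f), handempty, on(f,c)}
    → {clear(f), handempty, on(f,c), ontable(c)}
  through step 1 (putdown(c)): drop {handempty, ontable(c)}, keep {clear(f), on(f,c)}, require {holding(c)}
    → {clear(f), holding(c), on(f,c)}

== RESULT ==
["clear(f)", "holding(c)", "on(f,c)"]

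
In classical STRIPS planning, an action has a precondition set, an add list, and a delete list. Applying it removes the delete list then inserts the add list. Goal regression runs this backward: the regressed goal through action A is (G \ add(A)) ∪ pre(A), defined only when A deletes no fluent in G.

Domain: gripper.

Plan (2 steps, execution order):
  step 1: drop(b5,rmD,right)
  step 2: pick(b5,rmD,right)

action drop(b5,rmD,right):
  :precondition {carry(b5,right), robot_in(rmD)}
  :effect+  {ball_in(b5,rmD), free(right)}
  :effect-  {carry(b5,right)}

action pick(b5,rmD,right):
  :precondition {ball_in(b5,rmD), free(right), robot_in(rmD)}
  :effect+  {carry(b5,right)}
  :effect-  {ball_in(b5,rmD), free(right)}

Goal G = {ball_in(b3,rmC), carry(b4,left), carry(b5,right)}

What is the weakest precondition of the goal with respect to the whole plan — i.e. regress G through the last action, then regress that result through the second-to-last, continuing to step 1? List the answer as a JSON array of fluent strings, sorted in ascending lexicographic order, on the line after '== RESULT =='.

Work backward from the goal:
  through step 2 (pick(b5,rmD,right)): drop {carry(b5,right)}, keep {ball_in(b3,rmC), carry(b4,left)}, require {ball_in(b5,rmD), free(right), robot_in(rmD)}
    → {ball_in(b3,rmC), ball_in(b5,rmD), carry(b4,left), free(right), robot_in(rmD)}
  through step 1 (drop(b5,rmD,right)): drop {ball_in(b5,rmD), free(right)}, keep {ball_in(b3,rmC), carry(b4,left), robot_in(rmD)}, require {carry(b5,right), robot_in(rmD)}
    → {ball_in(b3,rmC), carry(b4,left), carry(b5,right), robot_in(rmD)}

== RESULT ==
["ball_in(b3,rmC)", "carry(b4,left)", "carry(b5,right)", "robot_in(rmD)"]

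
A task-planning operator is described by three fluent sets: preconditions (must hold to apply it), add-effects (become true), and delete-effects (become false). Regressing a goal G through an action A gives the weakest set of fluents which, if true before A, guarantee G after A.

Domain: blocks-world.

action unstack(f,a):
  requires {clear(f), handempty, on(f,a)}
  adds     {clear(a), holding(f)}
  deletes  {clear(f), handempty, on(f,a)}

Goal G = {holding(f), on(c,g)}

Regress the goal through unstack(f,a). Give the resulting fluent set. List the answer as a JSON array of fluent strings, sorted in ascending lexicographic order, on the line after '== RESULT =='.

Regress:
  G ∩ del = {}  (empty — regression defined)
  G \ add = {holding(f), on(c,g)} \ {clear(a), holding(f)} = {on(c,g)}
  ∪ pre   = {on(c,g)} ∪ {clear(f), handempty, on(f,a)}
          = {clear(f), handempty, on(c,g), on(f,a)}

== RESULT ==
["clear(f)", "handempty", "on(c,g)", "on(f,a)"]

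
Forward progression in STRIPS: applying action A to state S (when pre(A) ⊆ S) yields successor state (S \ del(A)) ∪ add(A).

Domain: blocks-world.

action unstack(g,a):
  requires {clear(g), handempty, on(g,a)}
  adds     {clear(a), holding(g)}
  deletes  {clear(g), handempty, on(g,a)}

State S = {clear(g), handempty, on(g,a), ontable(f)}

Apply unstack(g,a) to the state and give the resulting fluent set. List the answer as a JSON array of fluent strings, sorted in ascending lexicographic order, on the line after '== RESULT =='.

Progress:
  pre ⊆ S: {clear(g), handempty, on(g,a)} ⊆ S  — applicable
  S \ del = {ontable(f)}
  ∪ add   = {clear(a), holding(g), ontable(f)}

== RESULT ==
["clear(a)", "holding(g)", "ontable(f)"]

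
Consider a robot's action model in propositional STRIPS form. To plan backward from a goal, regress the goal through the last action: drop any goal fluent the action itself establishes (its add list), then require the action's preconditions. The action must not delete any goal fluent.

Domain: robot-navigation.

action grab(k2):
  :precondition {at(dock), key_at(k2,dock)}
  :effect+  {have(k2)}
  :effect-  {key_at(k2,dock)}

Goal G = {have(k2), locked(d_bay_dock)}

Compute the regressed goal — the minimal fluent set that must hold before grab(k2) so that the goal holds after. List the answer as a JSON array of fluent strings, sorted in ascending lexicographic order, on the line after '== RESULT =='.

Compute (G \ add) ∪ pre:
  G ∩ del = {}  (empty — regression defined)
  G \ add = {have(k2), locked(d_bay_dock)} \ {have(k2)} = {locked(d_bay_dock)}
  ∪ pre   = {locked(d_bay_dock)} ∪ {at(dock), key_at(k2,dock)}
          = {at(dock), key_at(k2,dock), locked(d_bay_dock)}

== RESULT ==
["at(dock)", "key_at(k2,dock)", "locked(d_bay_dock)"]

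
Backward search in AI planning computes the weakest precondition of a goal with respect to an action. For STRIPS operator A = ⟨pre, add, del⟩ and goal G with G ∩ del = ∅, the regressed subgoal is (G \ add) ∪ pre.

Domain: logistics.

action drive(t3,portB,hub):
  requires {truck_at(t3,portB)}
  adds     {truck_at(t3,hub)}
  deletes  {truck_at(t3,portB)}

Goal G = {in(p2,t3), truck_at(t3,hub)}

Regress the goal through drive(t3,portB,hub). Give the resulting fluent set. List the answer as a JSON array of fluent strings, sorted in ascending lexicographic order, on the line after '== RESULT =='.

Regress:
  G ∩ del = {}  (empty — regression defined)
  G \ add = {in(p2,t3), truck_at(t3,hub)} \ {truck_at(t3,hub)} = {in(p2,t3)}
  ∪ pre   = {in(p2,t3)} ∪ {truck_at(t3,portB)}
          = {in(p2,t3), truck_at(t3,portB)}

== RESULT ==
["in(p2,t3)", "truck_at(t3,portB)"]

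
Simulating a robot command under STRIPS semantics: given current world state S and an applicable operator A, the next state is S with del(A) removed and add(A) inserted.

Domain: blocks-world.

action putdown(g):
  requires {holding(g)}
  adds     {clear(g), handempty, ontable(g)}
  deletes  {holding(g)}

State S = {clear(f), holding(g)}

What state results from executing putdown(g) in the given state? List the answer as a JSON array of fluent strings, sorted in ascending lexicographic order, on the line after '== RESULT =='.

Compute (S \ del) ∪ add:
  pre ⊆ S: {holding(g)} ⊆ S  — applicable
  S \ del = {clear(f)}
  ∪ add   = {clear(f), clear(g), handempty, ontable(g)}

== RESULT ==
["clear(f)", "clear(g)", "handempty", "ontable(g)"]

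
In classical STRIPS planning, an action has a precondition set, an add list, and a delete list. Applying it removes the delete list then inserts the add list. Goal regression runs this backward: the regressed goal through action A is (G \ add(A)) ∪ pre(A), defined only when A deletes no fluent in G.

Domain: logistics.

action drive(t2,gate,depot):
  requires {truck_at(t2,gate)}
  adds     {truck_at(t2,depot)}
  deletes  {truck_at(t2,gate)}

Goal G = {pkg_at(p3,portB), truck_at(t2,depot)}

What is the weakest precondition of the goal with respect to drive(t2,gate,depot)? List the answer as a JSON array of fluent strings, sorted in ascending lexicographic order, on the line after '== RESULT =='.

Compute (G \ add) ∪ pre:
  G ∩ del = {}  (empty — regression defined)
  G \ add = {pkg_at(p3,portB), truck_at(t2,depot)} \ {truck_at(t2,depot)} = {pkg_at(p3,portB)}
  ∪ pre   = {pkg_at(p3,portB)} ∪ {truck_at(t2,gate)}
          = {pkg_at(p3,portB), truck_at(t2,gate)}

== RESULT ==
["pkg_at(p3,portB)", "truck_at(t2,gate)"]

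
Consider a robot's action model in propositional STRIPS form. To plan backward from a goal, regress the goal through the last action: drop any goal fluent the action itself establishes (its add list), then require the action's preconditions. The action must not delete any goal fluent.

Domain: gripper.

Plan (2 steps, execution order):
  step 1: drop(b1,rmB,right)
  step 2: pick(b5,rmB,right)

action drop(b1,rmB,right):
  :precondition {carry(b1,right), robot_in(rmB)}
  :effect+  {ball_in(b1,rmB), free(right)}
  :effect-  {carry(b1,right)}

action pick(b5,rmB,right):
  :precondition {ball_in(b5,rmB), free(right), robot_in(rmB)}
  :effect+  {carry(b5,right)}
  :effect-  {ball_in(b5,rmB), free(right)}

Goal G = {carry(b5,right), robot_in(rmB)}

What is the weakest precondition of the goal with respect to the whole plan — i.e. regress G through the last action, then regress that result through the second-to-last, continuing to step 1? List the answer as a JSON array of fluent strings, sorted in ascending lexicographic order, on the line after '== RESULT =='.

Regress step by step:
  through step 2 (pick(b5,rmB,right)): drop {carry(b5,right)}, keep {robot_in(rmB)}, require {ball_in(b5,rmB), free(right), robot_in(rmB)}
    → {ball_in(b5,rmB), free(right), robot_in(rmB)}
  through step 1 (drop(b1,rmB,right)): drop {free(right)}, keep {ball_in(b5,rmB), robot_in(rmB)}, require {carry(b1,right), robot_in(rmB)}
    → {ball_in(b5,rmB), carry(b1,right), robot_in(rmB)}

== RESULT ==
["ball_in(b5,rmB)", "carry(b1,right)", "robot_in(rmB)"]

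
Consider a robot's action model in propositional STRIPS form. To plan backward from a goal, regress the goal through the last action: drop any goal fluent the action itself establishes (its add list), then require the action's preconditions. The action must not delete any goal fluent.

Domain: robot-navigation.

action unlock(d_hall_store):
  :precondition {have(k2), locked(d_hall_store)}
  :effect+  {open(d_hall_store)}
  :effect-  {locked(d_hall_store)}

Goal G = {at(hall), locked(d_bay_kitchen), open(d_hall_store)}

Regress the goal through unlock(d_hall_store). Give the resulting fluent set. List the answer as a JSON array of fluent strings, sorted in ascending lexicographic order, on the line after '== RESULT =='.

Regress:
  G ∩ del = {}  (empty — regression defined)
  G \ add = {at(hall), locked(d_bay_kitchen), open(d_hall_store)} \ {open(d_hall_store)} = {at(hall), locked(d_bay_kitchen)}
  ∪ pre   = {at(hall), locked(d_bay_kitchen)} ∪ {have(k2), locked(d_hall_store)}
          = {at(hall), have(k2), locked(d_bay_kitchen), locked(d_hall_store)}

== RESULT ==
["at(hall)", "have(k2)", "locked(d_bay_kitchen)", "locked(d_hall_store)"]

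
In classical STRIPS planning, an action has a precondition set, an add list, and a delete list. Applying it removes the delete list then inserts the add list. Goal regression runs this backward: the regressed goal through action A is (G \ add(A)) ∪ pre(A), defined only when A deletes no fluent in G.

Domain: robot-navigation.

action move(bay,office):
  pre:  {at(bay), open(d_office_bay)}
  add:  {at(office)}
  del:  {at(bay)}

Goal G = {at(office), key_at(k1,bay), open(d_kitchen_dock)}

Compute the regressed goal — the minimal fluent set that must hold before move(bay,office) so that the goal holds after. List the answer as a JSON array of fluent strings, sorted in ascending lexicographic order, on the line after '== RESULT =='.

Compute (G \ add) ∪ pre:
  G ∩ del = {}  (empty — regression defined)
  G \ add = {at(office), key_at(k1,bay), open(d_kitchen_dock)} \ {at(office)} = {key_at(k1,bay), open(d_kitchen_dock)}
  ∪ pre   = {key_at(k1,bay), open(d_kitchen_dock)} ∪ {at(bay), open(d_office_bay)}
          = {at(bay), key_at(k1,bay), open(d_kitchen_dock), open(d_office_bay)}

== RESULT ==
["at(bay)", "key_at(k1,bay)", "open(d_kitchen_dock)", "open(d_office_bay)"]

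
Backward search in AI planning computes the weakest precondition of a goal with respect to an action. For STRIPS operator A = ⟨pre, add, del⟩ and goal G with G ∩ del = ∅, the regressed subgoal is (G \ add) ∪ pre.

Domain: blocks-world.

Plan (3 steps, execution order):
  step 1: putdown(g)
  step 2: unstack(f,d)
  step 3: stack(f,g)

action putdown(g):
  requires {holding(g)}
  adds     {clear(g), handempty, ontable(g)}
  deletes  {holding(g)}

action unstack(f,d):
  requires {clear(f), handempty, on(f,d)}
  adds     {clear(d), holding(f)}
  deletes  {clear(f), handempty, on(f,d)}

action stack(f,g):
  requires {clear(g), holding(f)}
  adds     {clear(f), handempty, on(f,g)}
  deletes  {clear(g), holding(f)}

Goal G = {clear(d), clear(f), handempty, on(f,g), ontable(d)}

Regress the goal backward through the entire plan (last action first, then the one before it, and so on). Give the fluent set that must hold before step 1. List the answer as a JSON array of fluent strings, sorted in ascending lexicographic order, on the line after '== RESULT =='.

Regress step by step:
  through step 3 (stack(f,g)): drop {clear(f), handempty, on(f,g)}, keep {clear(d), ontable(d)}, require {clear(g), holding(f)}
    → {clear(d), clear(g), holding(f), ontable(d)}
  through step 2 (unstack(f,d)): drop {clear(d), holding(f)}, keep {clear(g), ontable(d)}, require {clear(f), handempty, on(f,d)}
    → {clear(f), clear(g), handempty, on(f,d), ontable(d)}
  through step 1 (putdown(g)): drop {clear(g), handempty}, keep {clear(f), on(f,d), ontable(d)}, require {holding(g)}
    → {clear(f), holding(g), on(f,d), ontable(d)}

== RESULT ==
["clear(f)", "holding(g)", "on(f,d)", "ontable(d)"]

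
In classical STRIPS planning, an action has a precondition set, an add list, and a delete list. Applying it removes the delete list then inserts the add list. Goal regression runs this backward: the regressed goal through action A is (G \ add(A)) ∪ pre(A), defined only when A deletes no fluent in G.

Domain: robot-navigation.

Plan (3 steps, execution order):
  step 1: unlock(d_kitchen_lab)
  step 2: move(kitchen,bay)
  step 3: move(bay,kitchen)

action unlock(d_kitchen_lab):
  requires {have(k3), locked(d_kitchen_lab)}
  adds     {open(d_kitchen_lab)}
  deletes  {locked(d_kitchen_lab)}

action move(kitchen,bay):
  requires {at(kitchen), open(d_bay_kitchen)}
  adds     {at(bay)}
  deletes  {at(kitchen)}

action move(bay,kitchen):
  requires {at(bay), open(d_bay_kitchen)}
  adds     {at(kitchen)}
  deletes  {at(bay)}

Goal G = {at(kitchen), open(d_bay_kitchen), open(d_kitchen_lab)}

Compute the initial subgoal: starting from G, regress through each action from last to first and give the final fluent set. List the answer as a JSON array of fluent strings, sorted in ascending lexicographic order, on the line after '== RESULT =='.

Work backward from the goal:
  through step 3 (move(bay,kitchen)): drop {at(kitchen)}, keep {open(d_bay_kitchen), open(d_kitchen_lab)}, require {at(bay), open(d_bay_kitchen)}
    → {at(bay), open(d_bay_kitchen), open(d_kitchen_lab)}
  through step 2 (move(kitchen,bay)): drop {at(bay)}, keep {open(d_bay_kitchen), open(d_kitchen_lab)}, require {at(kitchen), open(d_bay_kitchen)}
    → {at(kitchen), open(d_bay_kitchen), open(d_kitchen_lab)}
  through step 1 (unlock(d_kitchen_lab)): drop {open(d_kitchen_lab)}, keep {at(kitchen), open(d_bay_kitchen)}, require {have(k3), locked(d_kitchen_lab)}
    → {at(kitchen), have(k3), locked(d_kitchen_lab), open(d_bay_kitchen)}

== RESULT ==
["at(kitchen)", "have(k3)", "locked(d_kitchen_lab)", "open(d_bay_kitchen)"]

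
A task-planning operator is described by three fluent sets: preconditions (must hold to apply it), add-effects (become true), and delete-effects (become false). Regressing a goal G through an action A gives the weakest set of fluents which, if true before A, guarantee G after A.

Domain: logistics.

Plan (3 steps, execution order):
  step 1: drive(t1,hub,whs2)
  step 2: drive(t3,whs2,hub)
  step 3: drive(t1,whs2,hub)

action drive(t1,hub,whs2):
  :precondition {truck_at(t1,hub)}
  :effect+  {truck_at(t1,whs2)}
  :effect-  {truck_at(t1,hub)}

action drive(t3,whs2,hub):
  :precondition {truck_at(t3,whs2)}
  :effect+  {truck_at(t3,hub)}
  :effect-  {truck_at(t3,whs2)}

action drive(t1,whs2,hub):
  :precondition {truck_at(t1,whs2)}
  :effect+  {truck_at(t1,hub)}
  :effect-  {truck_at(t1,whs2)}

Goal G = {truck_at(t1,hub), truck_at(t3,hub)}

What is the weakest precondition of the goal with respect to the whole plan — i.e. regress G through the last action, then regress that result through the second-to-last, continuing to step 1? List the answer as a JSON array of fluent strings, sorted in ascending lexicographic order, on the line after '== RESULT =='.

Work backward from the goal:
  through step 3 (drive(t1,whs2,hub)): drop {truck_at(t1,hub)}, keep {truck_at(t3,hub)}, require {truck_at(t1,whs2)}
    → {truck_at(t1,whs2), truck_at(t3,hub)}
  through step 2 (drive(t3,whs2,hub)): drop {truck_at(t3,hub)}, keep {truck_at(t1,whs2)}, require {truck_at(t3,whs2)}
    → {truck_at(t1,whs2), truck_at(t3,whs2)}
  through step 1 (drive(t1,hub,whs2)): drop {truck_at(t1,whs2)}, keep {truck_at(t3,whs2)}, require {truck_at(t1,hub)}
    → {truck_at(t1,hub), truck_at(t3,whs2)}

== RESULT ==
["truck_at(t1,hub)", "truck_at(t3,whs2)"]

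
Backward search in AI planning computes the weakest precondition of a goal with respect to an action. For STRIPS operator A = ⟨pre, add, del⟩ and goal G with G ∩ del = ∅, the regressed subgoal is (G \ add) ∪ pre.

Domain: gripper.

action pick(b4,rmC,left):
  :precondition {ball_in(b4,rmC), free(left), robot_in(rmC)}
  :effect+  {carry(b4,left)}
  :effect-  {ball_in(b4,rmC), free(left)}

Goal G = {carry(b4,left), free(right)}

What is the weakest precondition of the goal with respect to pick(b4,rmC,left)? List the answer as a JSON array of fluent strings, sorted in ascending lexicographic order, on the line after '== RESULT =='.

Regress:
  G ∩ del = {}  (empty — regression defined)
  G \ add = {carry(b4,left), free(right)} \ {carry(b4,left)} = {free(right)}
  ∪ pre   = {free(right)} ∪ {ball_in(b4,rmC), free(left), robot_in(rmC)}
          = {ball_in(b4,rmC), free(left), free(right), robot_in(rmC)}

== RESULT ==
["ball_in(b4,rmC)", "free(left)", "free(right)", "robot_in(rmC)"]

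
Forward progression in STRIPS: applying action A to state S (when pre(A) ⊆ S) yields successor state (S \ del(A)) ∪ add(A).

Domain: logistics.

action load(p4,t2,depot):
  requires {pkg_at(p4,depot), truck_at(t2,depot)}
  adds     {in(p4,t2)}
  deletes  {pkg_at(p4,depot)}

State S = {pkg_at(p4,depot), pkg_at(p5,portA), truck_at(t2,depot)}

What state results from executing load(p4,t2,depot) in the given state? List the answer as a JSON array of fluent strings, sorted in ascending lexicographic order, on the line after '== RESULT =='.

Compute (S \ del) ∪ add:
  pre ⊆ S: {pkg_at(p4,depot), truck_at(t2,depot)} ⊆ S  — applicable
  S \ del = {pkg_at(p5,portA), truck_at(t2,depot)}
  ∪ add   = {in(p4,t2), pkg_at(p5,portA), truck_at(t2,depot)}

== RESULT ==
["in(p4,t2)", "pkg_at(p5,portA)", "truck_at(t2,depot)"]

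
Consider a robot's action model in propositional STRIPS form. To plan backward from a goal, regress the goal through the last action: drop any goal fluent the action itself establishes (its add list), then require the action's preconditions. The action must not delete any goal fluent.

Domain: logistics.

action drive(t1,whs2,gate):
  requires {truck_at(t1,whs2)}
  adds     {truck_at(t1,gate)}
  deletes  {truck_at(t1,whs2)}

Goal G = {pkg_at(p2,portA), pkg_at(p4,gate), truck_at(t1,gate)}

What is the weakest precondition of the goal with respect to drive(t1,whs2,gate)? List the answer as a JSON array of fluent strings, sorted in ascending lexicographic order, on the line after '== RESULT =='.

Regress:
  G ∩ del = {}  (empty — regression defined)
  G \ add = {pkg_at(p2,portA), pkg_at(p4,gate), truck_at(t1,gate)} \ {truck_at(t1,gate)} = {pkg_at(p2,portA), pkg_at(p4,gate)}
  ∪ pre   = {pkg_at(p2,portA), pkg_at(p4,gate)} ∪ {truck_at(t1,whs2)}
          = {pkg_at(p2,portA), pkg_at(p4,gate), truck_at(t1,whs2)}

== RESULT ==
["pkg_at(p2,portA)", "pkg_at(p4,gate)", "truck_at(t1,whs2)"]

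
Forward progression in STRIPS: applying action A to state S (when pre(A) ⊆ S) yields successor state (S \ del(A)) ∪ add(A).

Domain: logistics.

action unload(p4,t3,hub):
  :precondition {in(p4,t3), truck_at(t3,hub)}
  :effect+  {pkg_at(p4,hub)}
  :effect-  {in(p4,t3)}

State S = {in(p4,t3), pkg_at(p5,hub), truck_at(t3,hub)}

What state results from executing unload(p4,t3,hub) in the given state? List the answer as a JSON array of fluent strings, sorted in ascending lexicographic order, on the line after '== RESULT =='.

Progress:
  pre ⊆ S: {in(p4,t3), truck_at(t3,hub)} ⊆ S  — applicable
  S \ del = {pkg_at(p5,hub), truck_at(t3,hub)}
  ∪ add   = {pkg_at(p4,hub), pkg_at(p5,hub), truck_at(t3,hub)}

== RESULT ==
["pkg_at(p4,hub)", "pkg_at(p5,hub)", "truck_at(t3,hub)"]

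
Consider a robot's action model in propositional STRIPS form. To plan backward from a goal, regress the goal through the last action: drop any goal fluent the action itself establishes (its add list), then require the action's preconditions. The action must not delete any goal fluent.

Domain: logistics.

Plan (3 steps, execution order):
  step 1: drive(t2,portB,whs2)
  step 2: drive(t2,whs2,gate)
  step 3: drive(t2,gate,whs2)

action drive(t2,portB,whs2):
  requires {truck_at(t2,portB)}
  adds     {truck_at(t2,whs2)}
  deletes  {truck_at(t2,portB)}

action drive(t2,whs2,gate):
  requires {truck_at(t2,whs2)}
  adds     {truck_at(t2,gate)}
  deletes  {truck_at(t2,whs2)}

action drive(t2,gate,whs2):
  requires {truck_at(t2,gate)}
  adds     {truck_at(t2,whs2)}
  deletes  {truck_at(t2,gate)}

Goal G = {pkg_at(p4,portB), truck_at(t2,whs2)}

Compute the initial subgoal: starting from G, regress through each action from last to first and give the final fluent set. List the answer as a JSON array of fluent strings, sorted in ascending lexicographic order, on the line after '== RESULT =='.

Work backward from the goal:
  through step 3 (drive(t2,gate,whs2)): drop {truck_at(t2,whs2)}, keep {pkg_at(p4,portB)}, require {truck_at(t2,gate)}
    → {pkg_at(p4,portB), truck_at(t2,gate)}
  through step 2 (drive(t2,whs2,gate)): drop {truck_at(t2,gate)}, keep {pkg_at(p4,portB)}, require {truck_at(t2,whs2)}
    → {pkg_at(p4,portB), truck_at(t2,whs2)}
  through step 1 (drive(t2,portB,whs2)): drop {truck_at(t2,whs2)}, keep {pkg_at(p4,portB)}, require {truck_at(t2,portB)}
    → {pkg_at(p4,portB), truck_at(t2,portB)}

== RESULT ==
["pkg_at(p4,portB)", "truck_at(t2,portB)"]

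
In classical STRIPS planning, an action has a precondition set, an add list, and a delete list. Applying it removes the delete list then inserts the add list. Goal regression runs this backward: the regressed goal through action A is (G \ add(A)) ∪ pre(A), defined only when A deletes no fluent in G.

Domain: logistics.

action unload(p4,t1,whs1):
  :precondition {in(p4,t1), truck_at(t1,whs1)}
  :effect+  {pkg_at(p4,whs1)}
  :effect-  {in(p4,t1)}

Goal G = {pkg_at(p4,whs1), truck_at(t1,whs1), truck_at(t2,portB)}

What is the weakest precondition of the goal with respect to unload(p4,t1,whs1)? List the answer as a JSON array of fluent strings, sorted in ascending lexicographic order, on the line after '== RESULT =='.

Compute (G \ add) ∪ pre:
  G ∩ del = {}  (empty — regression defined)
  G \ add = {pkg_at(p4,whs1), truck_at(t1,whs1), truck_at(t2,portB)} \ {pkg_at(p4,whs1)} = {truck_at(t1,whs1), truck_at(t2,portB)}
  ∪ pre   = {truck_at(t1,whs1), truck_at(t2,portB)} ∪ {in(p4,t1), truck_at(t1,whs1)}
          = {in(p4,t1), truck_at(t1,whs1), truck_at(t2,portB)}

== RESULT ==
["in(p4,t1)", "truck_at(t1,whs1)", "truck_at(t2,portB)"]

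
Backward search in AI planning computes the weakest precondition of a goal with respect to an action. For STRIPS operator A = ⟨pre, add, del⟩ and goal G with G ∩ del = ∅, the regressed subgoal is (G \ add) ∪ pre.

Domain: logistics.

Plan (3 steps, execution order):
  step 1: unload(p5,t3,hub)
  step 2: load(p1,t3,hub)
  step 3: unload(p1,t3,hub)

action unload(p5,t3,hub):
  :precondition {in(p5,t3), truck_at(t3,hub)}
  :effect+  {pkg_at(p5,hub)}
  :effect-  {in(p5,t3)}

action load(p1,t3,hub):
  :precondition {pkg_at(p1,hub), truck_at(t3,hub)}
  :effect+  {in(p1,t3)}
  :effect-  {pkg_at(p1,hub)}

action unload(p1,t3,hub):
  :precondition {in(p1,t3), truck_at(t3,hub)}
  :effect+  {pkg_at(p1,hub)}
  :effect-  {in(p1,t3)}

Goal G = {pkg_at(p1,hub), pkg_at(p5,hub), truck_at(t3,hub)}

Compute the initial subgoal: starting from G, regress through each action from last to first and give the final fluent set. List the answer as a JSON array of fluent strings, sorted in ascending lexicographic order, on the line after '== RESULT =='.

Regress step by step:
  through step 3 (unload(p1,t3,hub)): drop {pkg_at(p1,hub)}, keep {pkg_at(p5,hub), truck_at(t3,hub)}, require {in(p1,t3), truck_at(t3,hub)}
    → {in(p1,t3), pkg_at(p5,hub), truck_at(t3,hub)}
  through step 2 (load(p1,t3,hub)): drop {in(p1,t3)}, keep {pkg_at(p5,hub), truck_at(t3,hub)}, require {pkg_at(p1,hub), truck_at(t3,hub)}
    → {pkg_at(p1,hub), pkg_at(p5,hub), truck_at(t3,hub)}
  through step 1 (unload(p5,t3,hub)): drop {pkg_at(p5,hub)}, keep {pkg_at(p1,hub), truck_at(t3,hub)}, require {in(p5,t3), truck_at(t3,hub)}
    → {in(p5,t3), pkg_at(p1,hub), truck_at(t3,hub)}

== RESULT ==
["in(p5,t3)", "pkg_at(p1,hub)", "truck_at(t3,hub)"]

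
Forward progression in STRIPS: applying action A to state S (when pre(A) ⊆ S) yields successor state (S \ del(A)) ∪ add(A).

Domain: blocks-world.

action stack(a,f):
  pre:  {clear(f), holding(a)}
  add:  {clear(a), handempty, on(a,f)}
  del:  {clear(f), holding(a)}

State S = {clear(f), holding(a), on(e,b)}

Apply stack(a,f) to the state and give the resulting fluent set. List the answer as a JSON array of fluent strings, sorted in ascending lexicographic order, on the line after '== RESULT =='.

Progress:
  pre ⊆ S: {clear(f), holding(a)} ⊆ S  — applicable
  S \ del = {on(e,b)}
  ∪ add   = {clear(a), handempty, on(a,f), on(e,b)}

== RESULT ==
["clear(a)", "handempty", "on(a,f)", "on(e,b)"]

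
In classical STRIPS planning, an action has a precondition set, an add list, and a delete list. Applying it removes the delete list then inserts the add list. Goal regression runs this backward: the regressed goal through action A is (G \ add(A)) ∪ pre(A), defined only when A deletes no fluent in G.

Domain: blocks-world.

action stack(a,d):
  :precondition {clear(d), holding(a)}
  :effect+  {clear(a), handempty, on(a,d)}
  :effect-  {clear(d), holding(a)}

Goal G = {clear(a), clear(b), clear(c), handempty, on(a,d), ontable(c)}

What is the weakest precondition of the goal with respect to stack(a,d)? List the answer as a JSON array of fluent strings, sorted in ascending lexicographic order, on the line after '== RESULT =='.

Compute (G \ add) ∪ pre:
  G ∩ del = {}  (empty — regression defined)
  G \ add = {clear(a), clear(b), clear(c), handempty, on(a,d), ontable(c)} \ {clear(a), handempty, on(a,d)} = {clear(b), clear(c), ontable(c)}
  ∪ pre   = {clear(b), clear(c), ontable(c)} ∪ {clear(d), holding(a)}
          = {clear(b), clear(c), clear(d), holding(a), ontable(c)}

== RESULT ==
["clear(b)", "clear(c)", "clear(d)", "holding(a)", "ontable(c)"]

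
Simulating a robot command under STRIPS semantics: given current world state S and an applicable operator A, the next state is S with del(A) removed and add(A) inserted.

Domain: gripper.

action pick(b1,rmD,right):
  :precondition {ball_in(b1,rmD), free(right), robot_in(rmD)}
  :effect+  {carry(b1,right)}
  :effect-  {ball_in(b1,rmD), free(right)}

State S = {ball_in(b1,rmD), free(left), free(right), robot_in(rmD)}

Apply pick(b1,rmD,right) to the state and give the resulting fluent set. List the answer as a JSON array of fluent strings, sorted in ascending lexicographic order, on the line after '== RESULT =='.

Compute (S \ del) ∪ add:
  pre ⊆ S: {ball_in(b1,rmD), free(right), robot_in(rmD)} ⊆ S  — applicable
  S \ del = {free(left), robot_in(rmD)}
  ∪ add   = {carry(b1,right), free(left), robot_in(rmD)}

== RESULT ==
["carry(b1,right)", "free(left)", "robot_in(rmD)"]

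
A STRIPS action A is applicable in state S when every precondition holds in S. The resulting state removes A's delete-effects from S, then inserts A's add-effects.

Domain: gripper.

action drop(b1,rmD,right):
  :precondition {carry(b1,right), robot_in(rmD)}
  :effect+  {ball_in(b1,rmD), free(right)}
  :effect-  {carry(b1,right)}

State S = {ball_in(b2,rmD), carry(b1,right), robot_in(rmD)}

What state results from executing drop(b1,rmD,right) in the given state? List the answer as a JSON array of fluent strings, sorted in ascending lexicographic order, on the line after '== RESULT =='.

Progress:
  pre ⊆ S: {carry(b1,right), robot_in(rmD)} ⊆ S  — applicable
  S \ del = {ball_in(b2,rmD), robot_in(rmD)}
  ∪ add   = {ball_in(b1,rmD), ball_in(b2,rmD), free(right), robot_in(rmD)}

== RESULT ==
["ball_in(b1,rmD)", "ball_in(b2,rmD)", "free(right)", "robot_in(rmD)"]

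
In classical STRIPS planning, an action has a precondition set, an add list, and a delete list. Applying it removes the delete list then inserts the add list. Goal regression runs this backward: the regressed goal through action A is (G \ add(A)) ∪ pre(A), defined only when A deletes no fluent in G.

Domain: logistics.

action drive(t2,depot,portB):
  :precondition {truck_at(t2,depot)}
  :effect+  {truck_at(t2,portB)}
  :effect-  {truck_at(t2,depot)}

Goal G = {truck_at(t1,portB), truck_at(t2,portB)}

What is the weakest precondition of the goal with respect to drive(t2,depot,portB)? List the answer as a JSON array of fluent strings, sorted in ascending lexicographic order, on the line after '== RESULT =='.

Regress:
  G ∩ del = {}  (empty — regression defined)
  G \ add = {truck_at(t1,portB), truck_at(t2,portB)} \ {truck_at(t2,portB)} = {truck_at(t1,portB)}
  ∪ pre   = {truck_at(t1,portB)} ∪ {truck_at(t2,depot)}
          = {truck_at(t1,portB), truck_at(t2,depot)}

== RESULT ==
["truck_at(t1,portB)", "truck_at(t2,depot)"]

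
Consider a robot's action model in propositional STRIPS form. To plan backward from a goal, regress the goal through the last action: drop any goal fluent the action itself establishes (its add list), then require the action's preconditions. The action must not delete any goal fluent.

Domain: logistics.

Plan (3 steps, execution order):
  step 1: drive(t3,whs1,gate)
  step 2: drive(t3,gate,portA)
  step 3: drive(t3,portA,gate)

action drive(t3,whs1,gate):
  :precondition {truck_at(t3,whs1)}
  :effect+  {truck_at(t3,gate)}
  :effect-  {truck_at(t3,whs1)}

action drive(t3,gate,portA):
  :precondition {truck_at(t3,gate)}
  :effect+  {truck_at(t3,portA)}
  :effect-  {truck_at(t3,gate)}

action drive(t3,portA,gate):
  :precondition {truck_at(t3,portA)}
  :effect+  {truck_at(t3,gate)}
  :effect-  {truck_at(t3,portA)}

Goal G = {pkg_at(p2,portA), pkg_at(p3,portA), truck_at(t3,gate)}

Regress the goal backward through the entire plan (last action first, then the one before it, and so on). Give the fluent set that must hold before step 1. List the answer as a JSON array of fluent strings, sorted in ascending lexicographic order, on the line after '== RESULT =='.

Regress step by step:
  through step 3 (drive(t3,portA,gate)): drop {truck_at(t3,gate)}, keep {pkg_at(p2,portA), pkg_at(p3,portA)}, require {truck_at(t3,portA)}
    → {pkg_at(p2,portA), pkg_at(p3,portA), truck_at(t3,portA)}
  through step 2 (drive(t3,gate,portA)): drop {truck_at(t3,portA)}, keep {pkg_at(p2,portA), pkg_at(p3,portA)}, require {truck_at(t3,gate)}
    → {pkg_at(p2,portA), pkg_at(p3,portA), truck_at(t3,gate)}
  through step 1 (drive(t3,whs1,gate)): drop {truck_at(t3,gate)}, keep {pkg_at(p2,portA), pkg_at(p3,portA)}, require {truck_at(t3,whs1)}
    → {pkg_at(p2,portA), pkg_at(p3,portA), truck_at(t3,whs1)}

== RESULT ==
["pkg_at(p2,portA)", "pkg_at(p3,portA)", "truck_at(t3,whs1)"]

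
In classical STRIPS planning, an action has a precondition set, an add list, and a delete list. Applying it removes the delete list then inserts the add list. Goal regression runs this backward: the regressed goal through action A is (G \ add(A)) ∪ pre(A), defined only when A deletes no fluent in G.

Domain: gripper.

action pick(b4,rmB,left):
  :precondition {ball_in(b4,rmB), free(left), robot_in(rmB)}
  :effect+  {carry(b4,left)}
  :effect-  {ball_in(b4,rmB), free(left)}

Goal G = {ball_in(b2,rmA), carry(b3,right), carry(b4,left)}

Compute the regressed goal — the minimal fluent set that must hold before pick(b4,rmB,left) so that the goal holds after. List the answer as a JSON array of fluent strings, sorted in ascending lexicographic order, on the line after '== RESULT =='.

Regress:
  G ∩ del = {}  (empty — regression defined)
  G \ add = {ball_in(b2,rmA), carry(b3,right), carry(b4,left)} \ {carry(b4,left)} = {ball_in(b2,rmA), carry(b3,right)}
  ∪ pre   = {ball_in(b2,rmA), carry(b3,right)} ∪ {ball_in(b4,rmB), free(left), robot_in(rmB)}
          = {ball_in(b2,rmA), ball_in(b4,rmB), carry(b3,right), free(left), robot_in(rmB)}

== RESULT ==
["ball_in(b2,rmA)", "ball_in(b4,rmB)", "carry(b3,right)", "free(left)", "robot_in(rmB)"]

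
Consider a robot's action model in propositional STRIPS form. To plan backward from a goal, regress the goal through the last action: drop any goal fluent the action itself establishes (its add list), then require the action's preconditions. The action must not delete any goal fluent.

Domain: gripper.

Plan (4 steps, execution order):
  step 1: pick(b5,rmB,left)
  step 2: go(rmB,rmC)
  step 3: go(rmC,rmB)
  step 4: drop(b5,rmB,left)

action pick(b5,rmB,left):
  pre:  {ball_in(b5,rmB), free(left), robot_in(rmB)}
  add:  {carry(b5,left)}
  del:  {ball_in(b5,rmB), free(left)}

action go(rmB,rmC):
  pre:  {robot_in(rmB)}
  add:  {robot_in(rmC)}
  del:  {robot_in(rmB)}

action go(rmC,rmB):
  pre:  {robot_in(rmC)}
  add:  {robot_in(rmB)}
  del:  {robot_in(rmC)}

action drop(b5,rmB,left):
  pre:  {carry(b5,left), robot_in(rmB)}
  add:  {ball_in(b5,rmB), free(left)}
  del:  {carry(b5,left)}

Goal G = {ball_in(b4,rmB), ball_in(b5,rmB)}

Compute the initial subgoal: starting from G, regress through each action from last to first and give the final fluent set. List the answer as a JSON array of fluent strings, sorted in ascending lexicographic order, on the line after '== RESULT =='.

Regress step by step:
  through step 4 (drop(b5,rmB,left)): drop {ball_in(b5,rmB)}, keep {ball_in(b4,rmB)}, require {carry(b5,left), robot_in(rmB)}
    → {ball_in(b4,rmB), carry(b5,left), robot_in(rmB)}
  through step 3 (go(rmC,rmB)): drop {robot_in(rmB)}, keep {ball_in(b4,rmB), carry(b5,left)}, require {robot_in(rmC)}
    → {ball_in(b4,rmB), carry(b5,left), robot_in(rmC)}
  through step 2 (go(rmB,rmC)): drop {robot_in(rmC)}, keep {ball_in(b4,rmB), carry(b5,left)}, require {robot_in(rmB)}
    → {ball_in(b4,rmB), carry(b5,left), robot_in(rmB)}
  through step 1 (pick(b5,rmB,left)): drop {carry(b5,left)}, keep {ball_in(b4,rmB), robot_in(rmB)}, require {ball_in(b5,rmB), free(left), robot_in(rmB)}
    → {ball_in(b4,rmB), ball_in(b5,rmB), free(left), robot_in(rmB)}

== RESULT ==
["ball_in(b4,rmB)", "ball_in(b5,rmB)", "free(left)", "robot_in(rmB)"]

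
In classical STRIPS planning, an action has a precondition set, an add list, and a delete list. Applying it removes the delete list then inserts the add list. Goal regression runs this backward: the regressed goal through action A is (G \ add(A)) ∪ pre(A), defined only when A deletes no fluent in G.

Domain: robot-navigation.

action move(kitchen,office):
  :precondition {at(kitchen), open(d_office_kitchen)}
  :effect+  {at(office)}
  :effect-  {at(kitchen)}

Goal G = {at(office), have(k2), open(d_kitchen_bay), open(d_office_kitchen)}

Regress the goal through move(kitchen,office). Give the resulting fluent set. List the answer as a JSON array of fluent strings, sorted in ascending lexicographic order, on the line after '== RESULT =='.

Regress:
  G ∩ del = {}  (empty — regression defined)
  G \ add = {at(office), have(k2), open(d_kitchen_bay), open(d_office_kitchen)} \ {at(office)} = {have(k2), open(d_kitchen_bay), open(d_office_kitchen)}
  ∪ pre   = {have(k2), open(d_kitchen_bay), open(d_office_kitchen)} ∪ {at(kitchen), open(d_office_kitchen)}
          = {at(kitchen), have(k2), open(d_kitchen_bay), open(d_office_kitchen)}

== RESULT ==
["at(kitchen)", "have(k2)", "open(d_kitchen_bay)", "open(d_office_kitchen)"]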